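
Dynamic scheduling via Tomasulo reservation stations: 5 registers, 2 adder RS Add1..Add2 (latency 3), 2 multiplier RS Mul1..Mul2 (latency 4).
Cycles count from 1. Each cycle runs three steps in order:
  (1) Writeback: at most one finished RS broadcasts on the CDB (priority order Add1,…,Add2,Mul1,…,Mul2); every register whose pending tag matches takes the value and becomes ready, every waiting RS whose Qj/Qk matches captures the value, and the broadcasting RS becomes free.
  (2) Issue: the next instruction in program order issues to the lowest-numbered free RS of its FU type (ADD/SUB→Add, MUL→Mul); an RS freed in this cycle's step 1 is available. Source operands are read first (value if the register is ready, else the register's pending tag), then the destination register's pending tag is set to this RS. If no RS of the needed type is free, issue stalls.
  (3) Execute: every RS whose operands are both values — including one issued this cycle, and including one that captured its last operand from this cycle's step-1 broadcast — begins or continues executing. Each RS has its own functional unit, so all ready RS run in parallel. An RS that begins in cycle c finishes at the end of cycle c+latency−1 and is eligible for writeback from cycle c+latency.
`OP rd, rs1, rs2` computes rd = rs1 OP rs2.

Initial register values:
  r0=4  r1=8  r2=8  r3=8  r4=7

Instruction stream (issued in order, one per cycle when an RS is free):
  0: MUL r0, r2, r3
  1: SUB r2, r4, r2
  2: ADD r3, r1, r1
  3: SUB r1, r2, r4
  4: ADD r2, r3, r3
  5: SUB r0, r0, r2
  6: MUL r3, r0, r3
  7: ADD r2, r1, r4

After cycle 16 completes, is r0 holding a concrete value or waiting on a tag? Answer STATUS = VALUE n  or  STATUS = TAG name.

STATUS = VALUE 32

c1: issue MUL r0<-Mul1 | r0:Mul1,r1:8,r2:8,r3:8,r4:7
c2: issue SUB r2<-Add1 | r0:Mul1,r1:8,r2:Add1,r3:8,r4:7
c3: issue ADD r3<-Add2 | r0:Mul1,r1:8,r2:Add1,r3:Add2,r4:7
c4: stall | r0:Mul1,r1:8,r2:Add1,r3:Add2,r4:7
c5: CDB Add1=-1; issue SUB r1<-Add1 | r0:Mul1,r1:Add1,r2:-1,r3:Add2,r4:7
c6: CDB Add2=16; issue ADD r2<-Add2 | r0:Mul1,r1:Add1,r2:Add2,r3:16,r4:7
c7: CDB Mul1=64; stall | r0:64,r1:Add1,r2:Add2,r3:16,r4:7
c8: CDB Add1=-8; issue SUB r0<-Add1 | r0:Add1,r1:-8,r2:Add2,r3:16,r4:7
c9: CDB Add2=32; issue MUL r3<-Mul1 | r0:Add1,r1:-8,r2:32,r3:Mul1,r4:7
c10: issue ADD r2<-Add2 | r0:Add1,r1:-8,r2:Add2,r3:Mul1,r4:7
c11: - | r0:Add1,r1:-8,r2:Add2,r3:Mul1,r4:7
c12: CDB Add1=32 | r0:32,r1:-8,r2:Add2,r3:Mul1,r4:7
c13: CDB Add2=-1 | r0:32,r1:-8,r2:-1,r3:Mul1,r4:7
c14: - | r0:32,r1:-8,r2:-1,r3:Mul1,r4:7
c15: - | r0:32,r1:-8,r2:-1,r3:Mul1,r4:7
c16: CDB Mul1=512 | r0:32,r1:-8,r2:-1,r3:512,r4:7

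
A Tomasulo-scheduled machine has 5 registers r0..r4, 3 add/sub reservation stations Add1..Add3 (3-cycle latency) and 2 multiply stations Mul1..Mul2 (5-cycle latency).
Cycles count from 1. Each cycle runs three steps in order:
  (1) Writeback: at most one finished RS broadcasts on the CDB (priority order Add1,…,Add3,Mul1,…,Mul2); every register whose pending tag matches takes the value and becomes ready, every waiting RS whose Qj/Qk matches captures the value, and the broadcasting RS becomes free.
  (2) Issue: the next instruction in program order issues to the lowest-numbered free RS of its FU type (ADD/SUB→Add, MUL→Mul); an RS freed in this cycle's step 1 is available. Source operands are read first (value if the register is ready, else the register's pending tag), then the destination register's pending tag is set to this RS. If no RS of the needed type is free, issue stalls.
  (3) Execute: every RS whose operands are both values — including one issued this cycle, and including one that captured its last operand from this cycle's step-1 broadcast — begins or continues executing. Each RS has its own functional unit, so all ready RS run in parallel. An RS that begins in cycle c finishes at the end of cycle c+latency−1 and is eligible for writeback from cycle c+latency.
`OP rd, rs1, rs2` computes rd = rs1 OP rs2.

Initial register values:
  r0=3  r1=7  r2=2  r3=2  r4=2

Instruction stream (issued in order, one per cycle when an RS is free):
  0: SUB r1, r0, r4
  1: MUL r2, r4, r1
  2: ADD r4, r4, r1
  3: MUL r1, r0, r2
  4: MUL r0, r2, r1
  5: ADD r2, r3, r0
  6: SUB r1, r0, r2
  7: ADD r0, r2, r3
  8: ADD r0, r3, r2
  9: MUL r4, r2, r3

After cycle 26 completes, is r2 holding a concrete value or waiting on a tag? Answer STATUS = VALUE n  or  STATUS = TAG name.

c1: issue SUB r1<-Add1 | r0:3,r1:Add1,r2:2,r3:2,r4:2
c2: issue MUL r2<-Mul1 | r0:3,r1:Add1,r2:Mul1,r3:2,r4:2
c3: issue ADD r4<-Add2 | r0:3,r1:Add1,r2:Mul1,r3:2,r4:Add2
c4: CDB Add1=1; issue MUL r1<-Mul2 | r0:3,r1:Mul2,r2:Mul1,r3:2,r4:Add2
c5: stall | r0:3,r1:Mul2,r2:Mul1,r3:2,r4:Add2
c6: stall | r0:3,r1:Mul2,r2:Mul1,r3:2,r4:Add2
c7: CDB Add2=3; stall | r0:3,r1:Mul2,r2:Mul1,r3:2,r4:3
c8: stall | r0:3,r1:Mul2,r2:Mul1,r3:2,r4:3
c9: CDB Mul1=2; issue MUL r0<-Mul1 | r0:Mul1,r1:Mul2,r2:2,r3:2,r4:3
c10: issue ADD r2<-Add1 | r0:Mul1,r1:Mul2,r2:Add1,r3:2,r4:3
c11: issue SUB r1<-Add2 | r0:Mul1,r1:Add2,r2:Add1,r3:2,r4:3
c12: issue ADD r0<-Add3 | r0:Add3,r1:Add2,r2:Add1,r3:2,r4:3
c13: stall | r0:Add3,r1:Add2,r2:Add1,r3:2,r4:3
c14: CDB Mul2=6; stall | r0:Add3,r1:Add2,r2:Add1,r3:2,r4:3
c15: stall | r0:Add3,r1:Add2,r2:Add1,r3:2,r4:3
c16: stall | r0:Add3,r1:Add2,r2:Add1,r3:2,r4:3
c17: stall | r0:Add3,r1:Add2,r2:Add1,r3:2,r4:3
c18: stall | r0:Add3,r1:Add2,r2:Add1,r3:2,r4:3
c19: CDB Mul1=12; stall | r0:Add3,r1:Add2,r2:Add1,r3:2,r4:3
c20: stall | r0:Add3,r1:Add2,r2:Add1,r3:2,r4:3
c21: stall | r0:Add3,r1:Add2,r2:Add1,r3:2,r4:3
c22: CDB Add1=14; issue ADD r0<-Add1 | r0:Add1,r1:Add2,r2:14,r3:2,r4:3
c23: issue MUL r4<-Mul1 | r0:Add1,r1:Add2,r2:14,r3:2,r4:Mul1
c24: - | r0:Add1,r1:Add2,r2:14,r3:2,r4:Mul1
c25: CDB Add1=16 | r0:16,r1:Add2,r2:14,r3:2,r4:Mul1
c26: CDB Add2=-2 | r0:16,r1:-2,r2:14,r3:2,r4:Mul1

STATUS = VALUE 14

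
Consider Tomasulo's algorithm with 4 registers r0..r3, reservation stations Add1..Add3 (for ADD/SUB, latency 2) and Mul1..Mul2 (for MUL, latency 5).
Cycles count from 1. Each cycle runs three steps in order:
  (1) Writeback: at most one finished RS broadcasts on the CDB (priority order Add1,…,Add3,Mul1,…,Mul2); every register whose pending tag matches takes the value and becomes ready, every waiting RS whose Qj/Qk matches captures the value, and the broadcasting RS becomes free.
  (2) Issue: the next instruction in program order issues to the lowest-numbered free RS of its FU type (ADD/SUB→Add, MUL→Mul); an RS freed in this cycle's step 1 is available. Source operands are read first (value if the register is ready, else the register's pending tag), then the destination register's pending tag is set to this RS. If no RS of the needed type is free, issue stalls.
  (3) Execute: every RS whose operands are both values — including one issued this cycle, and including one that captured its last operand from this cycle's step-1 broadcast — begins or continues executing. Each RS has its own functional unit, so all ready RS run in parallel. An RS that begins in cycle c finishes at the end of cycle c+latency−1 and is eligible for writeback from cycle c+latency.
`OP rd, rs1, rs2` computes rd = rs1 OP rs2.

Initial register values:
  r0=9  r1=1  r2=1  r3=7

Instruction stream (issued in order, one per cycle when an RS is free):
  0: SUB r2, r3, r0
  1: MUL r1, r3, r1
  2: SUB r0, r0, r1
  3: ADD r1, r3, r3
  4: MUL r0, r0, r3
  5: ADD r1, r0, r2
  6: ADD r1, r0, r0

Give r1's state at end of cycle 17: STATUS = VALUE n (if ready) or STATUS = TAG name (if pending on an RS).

STATUS = VALUE 28

cycle 1: issue SUB r2<-Add1 // r0:9,r1:1,r2:Add1,r3:7
cycle 2: issue MUL r1<-Mul1 // r0:9,r1:Mul1,r2:Add1,r3:7
cycle 3: CDB Add1=-2; issue SUB r0<-Add1 // r0:Add1,r1:Mul1,r2:-2,r3:7
cycle 4: issue ADD r1<-Add2 // r0:Add1,r1:Add2,r2:-2,r3:7
cycle 5: issue MUL r0<-Mul2 // r0:Mul2,r1:Add2,r2:-2,r3:7
cycle 6: CDB Add2=14; issue ADD r1<-Add2 // r0:Mul2,r1:Add2,r2:-2,r3:7
cycle 7: CDB Mul1=7; issue ADD r1<-Add3 // r0:Mul2,r1:Add3,r2:-2,r3:7
cycle 8: - // r0:Mul2,r1:Add3,r2:-2,r3:7
cycle 9: CDB Add1=2 // r0:Mul2,r1:Add3,r2:-2,r3:7
cycle 10: - // r0:Mul2,r1:Add3,r2:-2,r3:7
cycle 11: - // r0:Mul2,r1:Add3,r2:-2,r3:7
cycle 12: - // r0:Mul2,r1:Add3,r2:-2,r3:7
cycle 13: - // r0:Mul2,r1:Add3,r2:-2,r3:7
cycle 14: CDB Mul2=14 // r0:14,r1:Add3,r2:-2,r3:7
cycle 15: - // r0:14,r1:Add3,r2:-2,r3:7
cycle 16: CDB Add2=12 // r0:14,r1:Add3,r2:-2,r3:7
cycle 17: CDB Add3=28 // r0:14,r1:28,r2:-2,r3:7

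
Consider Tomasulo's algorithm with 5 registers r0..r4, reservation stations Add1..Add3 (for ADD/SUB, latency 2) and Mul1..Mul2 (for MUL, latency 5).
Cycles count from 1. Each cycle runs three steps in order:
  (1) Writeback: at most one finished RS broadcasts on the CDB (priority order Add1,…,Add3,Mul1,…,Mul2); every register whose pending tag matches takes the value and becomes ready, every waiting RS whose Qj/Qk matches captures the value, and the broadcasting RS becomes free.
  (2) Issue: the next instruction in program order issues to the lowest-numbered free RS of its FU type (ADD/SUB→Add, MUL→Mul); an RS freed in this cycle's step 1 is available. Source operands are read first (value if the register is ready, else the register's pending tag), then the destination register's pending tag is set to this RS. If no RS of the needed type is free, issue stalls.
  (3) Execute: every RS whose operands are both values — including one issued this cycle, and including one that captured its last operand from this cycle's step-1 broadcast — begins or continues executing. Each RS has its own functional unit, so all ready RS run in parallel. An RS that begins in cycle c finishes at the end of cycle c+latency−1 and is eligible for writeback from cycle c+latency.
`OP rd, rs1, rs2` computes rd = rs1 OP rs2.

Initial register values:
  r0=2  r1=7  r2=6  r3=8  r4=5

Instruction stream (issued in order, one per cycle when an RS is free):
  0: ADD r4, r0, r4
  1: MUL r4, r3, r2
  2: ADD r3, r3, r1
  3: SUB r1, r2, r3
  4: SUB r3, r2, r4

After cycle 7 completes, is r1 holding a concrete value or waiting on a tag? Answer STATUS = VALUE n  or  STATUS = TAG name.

cycle 1: issue ADD r4<-Add1 // r0:2,r1:7,r2:6,r3:8,r4:Add1
cycle 2: issue MUL r4<-Mul1 // r0:2,r1:7,r2:6,r3:8,r4:Mul1
cycle 3: CDB Add1=7; issue ADD r3<-Add1 // r0:2,r1:7,r2:6,r3:Add1,r4:Mul1
cycle 4: issue SUB r1<-Add2 // r0:2,r1:Add2,r2:6,r3:Add1,r4:Mul1
cycle 5: CDB Add1=15; issue SUB r3<-Add1 // r0:2,r1:Add2,r2:6,r3:Add1,r4:Mul1
cycle 6: - // r0:2,r1:Add2,r2:6,r3:Add1,r4:Mul1
cycle 7: CDB Add2=-9 // r0:2,r1:-9,r2:6,r3:Add1,r4:Mul1

STATUS = VALUE -9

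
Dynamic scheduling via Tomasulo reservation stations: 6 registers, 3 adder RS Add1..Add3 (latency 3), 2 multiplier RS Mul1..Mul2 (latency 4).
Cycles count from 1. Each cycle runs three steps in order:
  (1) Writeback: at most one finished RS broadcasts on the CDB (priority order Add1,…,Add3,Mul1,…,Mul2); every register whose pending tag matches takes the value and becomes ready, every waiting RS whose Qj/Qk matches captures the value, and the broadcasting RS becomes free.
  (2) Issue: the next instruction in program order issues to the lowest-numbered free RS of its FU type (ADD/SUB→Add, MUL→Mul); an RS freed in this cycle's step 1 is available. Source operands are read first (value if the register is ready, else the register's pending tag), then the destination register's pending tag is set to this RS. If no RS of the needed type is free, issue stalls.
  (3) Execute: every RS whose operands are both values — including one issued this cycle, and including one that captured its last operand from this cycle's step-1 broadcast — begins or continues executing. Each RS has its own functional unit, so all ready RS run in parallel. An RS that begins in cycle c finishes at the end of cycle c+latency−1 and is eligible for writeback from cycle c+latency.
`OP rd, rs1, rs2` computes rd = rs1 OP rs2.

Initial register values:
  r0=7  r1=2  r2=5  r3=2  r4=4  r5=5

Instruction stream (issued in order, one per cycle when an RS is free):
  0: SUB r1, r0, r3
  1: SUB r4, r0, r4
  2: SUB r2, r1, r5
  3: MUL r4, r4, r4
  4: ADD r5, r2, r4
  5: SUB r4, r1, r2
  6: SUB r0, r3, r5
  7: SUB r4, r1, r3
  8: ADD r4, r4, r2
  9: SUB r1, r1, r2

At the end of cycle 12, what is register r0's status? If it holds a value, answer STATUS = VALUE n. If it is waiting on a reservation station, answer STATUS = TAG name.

STATUS = TAG Add3

  c1: issue SUB r1<-Add1  regs: r0:7,r1:Add1,r2:5,r3:2,r4:4,r5:5
  c2: issue SUB r4<-Add2  regs: r0:7,r1:Add1,r2:5,r3:2,r4:Add2,r5:5
  c3: issue SUB r2<-Add3  regs: r0:7,r1:Add1,r2:Add3,r3:2,r4:Add2,r5:5
  c4: CDB Add1=5; issue MUL r4<-Mul1  regs: r0:7,r1:5,r2:Add3,r3:2,r4:Mul1,r5:5
  c5: CDB Add2=3; issue ADD r5<-Add1  regs: r0:7,r1:5,r2:Add3,r3:2,r4:Mul1,r5:Add1
  c6: issue SUB r4<-Add2  regs: r0:7,r1:5,r2:Add3,r3:2,r4:Add2,r5:Add1
  c7: CDB Add3=0; issue SUB r0<-Add3  regs: r0:Add3,r1:5,r2:0,r3:2,r4:Add2,r5:Add1
  c8: stall  regs: r0:Add3,r1:5,r2:0,r3:2,r4:Add2,r5:Add1
  c9: CDB Mul1=9; stall  regs: r0:Add3,r1:5,r2:0,r3:2,r4:Add2,r5:Add1
  c10: CDB Add2=5; issue SUB r4<-Add2  regs: r0:Add3,r1:5,r2:0,r3:2,r4:Add2,r5:Add1
  c11: stall  regs: r0:Add3,r1:5,r2:0,r3:2,r4:Add2,r5:Add1
  c12: CDB Add1=9; issue ADD r4<-Add1  regs: r0:Add3,r1:5,r2:0,r3:2,r4:Add1,r5:9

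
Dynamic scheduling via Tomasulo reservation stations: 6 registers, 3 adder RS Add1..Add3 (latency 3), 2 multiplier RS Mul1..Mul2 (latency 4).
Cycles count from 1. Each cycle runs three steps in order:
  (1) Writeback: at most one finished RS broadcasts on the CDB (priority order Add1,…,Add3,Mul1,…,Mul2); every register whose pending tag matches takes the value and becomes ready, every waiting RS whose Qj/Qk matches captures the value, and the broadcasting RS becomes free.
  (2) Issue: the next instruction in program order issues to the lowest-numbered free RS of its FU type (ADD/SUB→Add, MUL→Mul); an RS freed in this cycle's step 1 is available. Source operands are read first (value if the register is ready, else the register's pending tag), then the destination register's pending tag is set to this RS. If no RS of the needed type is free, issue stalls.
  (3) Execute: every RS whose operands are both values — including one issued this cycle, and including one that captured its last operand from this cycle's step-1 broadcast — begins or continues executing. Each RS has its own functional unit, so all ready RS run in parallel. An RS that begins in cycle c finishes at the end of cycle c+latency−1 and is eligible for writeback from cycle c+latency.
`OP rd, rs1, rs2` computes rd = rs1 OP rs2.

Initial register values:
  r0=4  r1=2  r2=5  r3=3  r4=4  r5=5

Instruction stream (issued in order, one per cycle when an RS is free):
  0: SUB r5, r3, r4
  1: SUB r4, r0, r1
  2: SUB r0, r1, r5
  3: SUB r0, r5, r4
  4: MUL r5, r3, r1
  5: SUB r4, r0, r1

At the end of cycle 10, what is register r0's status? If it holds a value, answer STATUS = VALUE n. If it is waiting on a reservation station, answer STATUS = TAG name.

c1: issue SUB r5<-Add1 | r0:4,r1:2,r2:5,r3:3,r4:4,r5:Add1
c2: issue SUB r4<-Add2 | r0:4,r1:2,r2:5,r3:3,r4:Add2,r5:Add1
c3: issue SUB r0<-Add3 | r0:Add3,r1:2,r2:5,r3:3,r4:Add2,r5:Add1
c4: CDB Add1=-1; issue SUB r0<-Add1 | r0:Add1,r1:2,r2:5,r3:3,r4:Add2,r5:-1
c5: CDB Add2=2; issue MUL r5<-Mul1 | r0:Add1,r1:2,r2:5,r3:3,r4:2,r5:Mul1
c6: issue SUB r4<-Add2 | r0:Add1,r1:2,r2:5,r3:3,r4:Add2,r5:Mul1
c7: CDB Add3=3 | r0:Add1,r1:2,r2:5,r3:3,r4:Add2,r5:Mul1
c8: CDB Add1=-3 | r0:-3,r1:2,r2:5,r3:3,r4:Add2,r5:Mul1
c9: CDB Mul1=6 | r0:-3,r1:2,r2:5,r3:3,r4:Add2,r5:6
c10: - | r0:-3,r1:2,r2:5,r3:3,r4:Add2,r5:6

STATUS = VALUE -3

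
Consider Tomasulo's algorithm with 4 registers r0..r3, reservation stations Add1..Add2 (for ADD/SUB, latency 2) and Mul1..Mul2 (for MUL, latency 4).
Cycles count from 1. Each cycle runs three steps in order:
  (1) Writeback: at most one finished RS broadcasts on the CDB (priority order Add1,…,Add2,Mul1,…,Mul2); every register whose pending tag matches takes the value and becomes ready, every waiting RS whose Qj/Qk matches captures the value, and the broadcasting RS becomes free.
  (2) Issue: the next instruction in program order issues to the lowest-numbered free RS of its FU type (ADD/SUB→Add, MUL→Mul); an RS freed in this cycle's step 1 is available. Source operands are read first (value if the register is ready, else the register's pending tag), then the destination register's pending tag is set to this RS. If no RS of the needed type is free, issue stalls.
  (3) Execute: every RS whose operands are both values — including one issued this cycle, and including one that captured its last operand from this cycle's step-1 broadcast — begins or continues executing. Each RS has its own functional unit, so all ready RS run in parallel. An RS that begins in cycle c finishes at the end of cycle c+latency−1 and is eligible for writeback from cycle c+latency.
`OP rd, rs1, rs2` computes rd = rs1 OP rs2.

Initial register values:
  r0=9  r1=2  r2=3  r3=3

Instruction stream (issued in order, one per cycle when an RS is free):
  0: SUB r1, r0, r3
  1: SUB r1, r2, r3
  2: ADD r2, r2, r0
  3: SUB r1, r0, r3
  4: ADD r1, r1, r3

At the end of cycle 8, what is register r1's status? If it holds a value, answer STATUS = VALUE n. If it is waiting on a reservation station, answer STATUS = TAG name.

STATUS = VALUE 9

  c1: issue SUB r1<-Add1  regs: r0:9,r1:Add1,r2:3,r3:3
  c2: issue SUB r1<-Add2  regs: r0:9,r1:Add2,r2:3,r3:3
  c3: CDB Add1=6; issue ADD r2<-Add1  regs: r0:9,r1:Add2,r2:Add1,r3:3
  c4: CDB Add2=0; issue SUB r1<-Add2  regs: r0:9,r1:Add2,r2:Add1,r3:3
  c5: CDB Add1=12; issue ADD r1<-Add1  regs: r0:9,r1:Add1,r2:12,r3:3
  c6: CDB Add2=6  regs: r0:9,r1:Add1,r2:12,r3:3
  c7: -  regs: r0:9,r1:Add1,r2:12,r3:3
  c8: CDB Add1=9  regs: r0:9,r1:9,r2:12,r3:3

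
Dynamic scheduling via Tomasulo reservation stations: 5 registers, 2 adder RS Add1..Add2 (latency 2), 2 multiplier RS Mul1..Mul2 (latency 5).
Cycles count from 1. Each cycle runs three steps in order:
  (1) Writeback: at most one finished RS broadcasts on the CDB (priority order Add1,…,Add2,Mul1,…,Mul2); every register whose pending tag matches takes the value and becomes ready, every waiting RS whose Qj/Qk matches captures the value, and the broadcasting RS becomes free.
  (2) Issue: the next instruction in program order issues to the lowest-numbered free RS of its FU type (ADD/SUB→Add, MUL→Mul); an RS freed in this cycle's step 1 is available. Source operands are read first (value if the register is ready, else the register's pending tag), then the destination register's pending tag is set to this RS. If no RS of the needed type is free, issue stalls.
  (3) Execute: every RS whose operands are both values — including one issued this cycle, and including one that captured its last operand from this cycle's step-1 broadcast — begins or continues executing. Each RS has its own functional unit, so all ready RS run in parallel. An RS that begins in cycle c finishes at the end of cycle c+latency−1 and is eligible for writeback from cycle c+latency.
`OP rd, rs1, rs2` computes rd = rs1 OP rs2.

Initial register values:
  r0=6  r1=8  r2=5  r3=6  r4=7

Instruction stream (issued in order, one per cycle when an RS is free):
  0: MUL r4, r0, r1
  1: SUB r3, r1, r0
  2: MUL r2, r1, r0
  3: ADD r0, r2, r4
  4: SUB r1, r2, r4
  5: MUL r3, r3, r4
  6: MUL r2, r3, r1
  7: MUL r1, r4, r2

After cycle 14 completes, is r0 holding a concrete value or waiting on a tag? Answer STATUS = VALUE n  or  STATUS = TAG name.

c1: issue MUL r4<-Mul1 | r0:6,r1:8,r2:5,r3:6,r4:Mul1
c2: issue SUB r3<-Add1 | r0:6,r1:8,r2:5,r3:Add1,r4:Mul1
c3: issue MUL r2<-Mul2 | r0:6,r1:8,r2:Mul2,r3:Add1,r4:Mul1
c4: CDB Add1=2; issue ADD r0<-Add1 | r0:Add1,r1:8,r2:Mul2,r3:2,r4:Mul1
c5: issue SUB r1<-Add2 | r0:Add1,r1:Add2,r2:Mul2,r3:2,r4:Mul1
c6: CDB Mul1=48; issue MUL r3<-Mul1 | r0:Add1,r1:Add2,r2:Mul2,r3:Mul1,r4:48
c7: stall | r0:Add1,r1:Add2,r2:Mul2,r3:Mul1,r4:48
c8: CDB Mul2=48; issue MUL r2<-Mul2 | r0:Add1,r1:Add2,r2:Mul2,r3:Mul1,r4:48
c9: stall | r0:Add1,r1:Add2,r2:Mul2,r3:Mul1,r4:48
c10: CDB Add1=96; stall | r0:96,r1:Add2,r2:Mul2,r3:Mul1,r4:48
c11: CDB Add2=0; stall | r0:96,r1:0,r2:Mul2,r3:Mul1,r4:48
c12: CDB Mul1=96; issue MUL r1<-Mul1 | r0:96,r1:Mul1,r2:Mul2,r3:96,r4:48
c13: - | r0:96,r1:Mul1,r2:Mul2,r3:96,r4:48
c14: - | r0:96,r1:Mul1,r2:Mul2,r3:96,r4:48

STATUS = VALUE 96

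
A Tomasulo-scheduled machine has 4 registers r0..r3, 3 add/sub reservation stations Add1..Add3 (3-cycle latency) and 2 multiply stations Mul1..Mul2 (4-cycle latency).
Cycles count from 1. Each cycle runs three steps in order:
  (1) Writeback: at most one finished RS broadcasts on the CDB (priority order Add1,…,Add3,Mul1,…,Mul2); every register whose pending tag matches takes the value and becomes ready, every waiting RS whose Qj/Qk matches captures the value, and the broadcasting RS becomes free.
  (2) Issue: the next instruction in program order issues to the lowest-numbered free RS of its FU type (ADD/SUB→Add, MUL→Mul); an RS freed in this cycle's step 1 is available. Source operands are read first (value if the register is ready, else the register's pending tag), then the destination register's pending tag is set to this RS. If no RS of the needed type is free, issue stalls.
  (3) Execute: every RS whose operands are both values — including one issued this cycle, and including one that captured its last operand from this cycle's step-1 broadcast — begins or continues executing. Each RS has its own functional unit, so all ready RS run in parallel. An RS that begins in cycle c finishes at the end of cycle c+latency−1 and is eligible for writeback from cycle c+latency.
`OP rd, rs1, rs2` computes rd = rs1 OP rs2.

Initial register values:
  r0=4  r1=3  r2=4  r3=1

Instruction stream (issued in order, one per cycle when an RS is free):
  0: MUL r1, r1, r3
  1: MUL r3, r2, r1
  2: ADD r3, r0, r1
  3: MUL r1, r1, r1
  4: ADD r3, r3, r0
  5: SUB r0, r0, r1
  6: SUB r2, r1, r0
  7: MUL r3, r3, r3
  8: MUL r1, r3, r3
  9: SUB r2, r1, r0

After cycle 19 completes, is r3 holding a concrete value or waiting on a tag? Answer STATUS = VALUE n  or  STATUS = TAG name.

c1: issue MUL r1<-Mul1 | r0:4,r1:Mul1,r2:4,r3:1
c2: issue MUL r3<-Mul2 | r0:4,r1:Mul1,r2:4,r3:Mul2
c3: issue ADD r3<-Add1 | r0:4,r1:Mul1,r2:4,r3:Add1
c4: stall | r0:4,r1:Mul1,r2:4,r3:Add1
c5: CDB Mul1=3; issue MUL r1<-Mul1 | r0:4,r1:Mul1,r2:4,r3:Add1
c6: issue ADD r3<-Add2 | r0:4,r1:Mul1,r2:4,r3:Add2
c7: issue SUB r0<-Add3 | r0:Add3,r1:Mul1,r2:4,r3:Add2
c8: CDB Add1=7; issue SUB r2<-Add1 | r0:Add3,r1:Mul1,r2:Add1,r3:Add2
c9: CDB Mul1=9; issue MUL r3<-Mul1 | r0:Add3,r1:9,r2:Add1,r3:Mul1
c10: CDB Mul2=12; issue MUL r1<-Mul2 | r0:Add3,r1:Mul2,r2:Add1,r3:Mul1
c11: CDB Add2=11; issue SUB r2<-Add2 | r0:Add3,r1:Mul2,r2:Add2,r3:Mul1
c12: CDB Add3=-5 | r0:-5,r1:Mul2,r2:Add2,r3:Mul1
c13: - | r0:-5,r1:Mul2,r2:Add2,r3:Mul1
c14: - | r0:-5,r1:Mul2,r2:Add2,r3:Mul1
c15: CDB Add1=14 | r0:-5,r1:Mul2,r2:Add2,r3:Mul1
c16: CDB Mul1=121 | r0:-5,r1:Mul2,r2:Add2,r3:121
c17: - | r0:-5,r1:Mul2,r2:Add2,r3:121
c18: - | r0:-5,r1:Mul2,r2:Add2,r3:121
c19: - | r0:-5,r1:Mul2,r2:Add2,r3:121

STATUS = VALUE 121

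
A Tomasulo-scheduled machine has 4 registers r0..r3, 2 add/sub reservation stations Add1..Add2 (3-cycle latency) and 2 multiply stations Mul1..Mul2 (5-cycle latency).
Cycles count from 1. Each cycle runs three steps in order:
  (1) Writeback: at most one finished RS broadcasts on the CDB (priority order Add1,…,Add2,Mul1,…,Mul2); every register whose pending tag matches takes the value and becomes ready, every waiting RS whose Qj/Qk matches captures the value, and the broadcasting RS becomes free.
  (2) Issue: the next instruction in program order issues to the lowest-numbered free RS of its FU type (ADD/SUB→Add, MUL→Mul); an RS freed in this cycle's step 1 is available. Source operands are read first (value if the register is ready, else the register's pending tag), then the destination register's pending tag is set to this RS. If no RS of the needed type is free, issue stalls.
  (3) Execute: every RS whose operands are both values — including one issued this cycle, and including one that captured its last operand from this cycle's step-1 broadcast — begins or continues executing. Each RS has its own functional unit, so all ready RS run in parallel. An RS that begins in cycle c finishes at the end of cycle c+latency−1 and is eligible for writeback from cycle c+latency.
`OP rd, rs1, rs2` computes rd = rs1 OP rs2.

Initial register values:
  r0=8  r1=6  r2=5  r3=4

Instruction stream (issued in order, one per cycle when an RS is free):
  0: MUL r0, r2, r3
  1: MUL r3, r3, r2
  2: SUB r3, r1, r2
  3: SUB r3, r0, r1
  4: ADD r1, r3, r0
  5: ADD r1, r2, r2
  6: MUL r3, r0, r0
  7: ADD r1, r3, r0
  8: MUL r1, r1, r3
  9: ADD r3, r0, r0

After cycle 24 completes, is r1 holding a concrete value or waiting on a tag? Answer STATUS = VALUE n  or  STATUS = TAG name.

  c1: issue MUL r0<-Mul1  regs: r0:Mul1,r1:6,r2:5,r3:4
  c2: issue MUL r3<-Mul2  regs: r0:Mul1,r1:6,r2:5,r3:Mul2
  c3: issue SUB r3<-Add1  regs: r0:Mul1,r1:6,r2:5,r3:Add1
  c4: issue SUB r3<-Add2  regs: r0:Mul1,r1:6,r2:5,r3:Add2
  c5: stall  regs: r0:Mul1,r1:6,r2:5,r3:Add2
  c6: CDB Add1=1; issue ADD r1<-Add1  regs: r0:Mul1,r1:Add1,r2:5,r3:Add2
  c7: CDB Mul1=20; stall  regs: r0:20,r1:Add1,r2:5,r3:Add2
  c8: CDB Mul2=20; stall  regs: r0:20,r1:Add1,r2:5,r3:Add2
  c9: stall  regs: r0:20,r1:Add1,r2:5,r3:Add2
  c10: CDB Add2=14; issue ADD r1<-Add2  regs: r0:20,r1:Add2,r2:5,r3:14
  c11: issue MUL r3<-Mul1  regs: r0:20,r1:Add2,r2:5,r3:Mul1
  c12: stall  regs: r0:20,r1:Add2,r2:5,r3:Mul1
  c13: CDB Add1=34; issue ADD r1<-Add1  regs: r0:20,r1:Add1,r2:5,r3:Mul1
  c14: CDB Add2=10; issue MUL r1<-Mul2  regs: r0:20,r1:Mul2,r2:5,r3:Mul1
  c15: issue ADD r3<-Add2  regs: r0:20,r1:Mul2,r2:5,r3:Add2
  c16: CDB Mul1=400  regs: r0:20,r1:Mul2,r2:5,r3:Add2
  c17: -  regs: r0:20,r1:Mul2,r2:5,r3:Add2
  c18: CDB Add2=40  regs: r0:20,r1:Mul2,r2:5,r3:40
  c19: CDB Add1=420  regs: r0:20,r1:Mul2,r2:5,r3:40
  c20: -  regs: r0:20,r1:Mul2,r2:5,r3:40
  c21: -  regs: r0:20,r1:Mul2,r2:5,r3:40
  c22: -  regs: r0:20,r1:Mul2,r2:5,r3:40
  c23: -  regs: r0:20,r1:Mul2,r2:5,r3:40
  c24: CDB Mul2=168000  regs: r0:20,r1:168000,r2:5,r3:40

STATUS = VALUE 168000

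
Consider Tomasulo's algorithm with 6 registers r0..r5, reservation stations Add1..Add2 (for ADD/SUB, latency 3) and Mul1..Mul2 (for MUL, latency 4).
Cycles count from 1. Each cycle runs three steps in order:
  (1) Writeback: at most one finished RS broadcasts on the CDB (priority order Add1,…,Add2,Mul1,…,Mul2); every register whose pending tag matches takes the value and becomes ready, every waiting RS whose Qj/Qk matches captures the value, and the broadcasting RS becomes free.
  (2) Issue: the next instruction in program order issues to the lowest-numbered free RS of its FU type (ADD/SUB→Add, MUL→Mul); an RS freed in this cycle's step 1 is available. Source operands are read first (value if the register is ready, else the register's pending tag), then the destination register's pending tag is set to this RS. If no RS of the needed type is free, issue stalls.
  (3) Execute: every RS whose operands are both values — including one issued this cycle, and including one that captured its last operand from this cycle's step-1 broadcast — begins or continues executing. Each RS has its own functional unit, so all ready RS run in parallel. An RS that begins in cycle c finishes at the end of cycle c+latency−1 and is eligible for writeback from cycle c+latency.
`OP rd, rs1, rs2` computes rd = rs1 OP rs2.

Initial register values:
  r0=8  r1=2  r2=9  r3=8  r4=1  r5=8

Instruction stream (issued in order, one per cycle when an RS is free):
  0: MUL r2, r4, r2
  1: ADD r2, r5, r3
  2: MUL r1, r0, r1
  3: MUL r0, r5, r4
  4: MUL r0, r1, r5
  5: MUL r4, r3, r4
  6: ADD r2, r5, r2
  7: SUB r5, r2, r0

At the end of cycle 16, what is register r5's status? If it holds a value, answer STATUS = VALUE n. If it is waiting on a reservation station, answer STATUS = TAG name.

  c1: issue MUL r2<-Mul1  regs: r0:8,r1:2,r2:Mul1,r3:8,r4:1,r5:8
  c2: issue ADD r2<-Add1  regs: r0:8,r1:2,r2:Add1,r3:8,r4:1,r5:8
  c3: issue MUL r1<-Mul2  regs: r0:8,r1:Mul2,r2:Add1,r3:8,r4:1,r5:8
  c4: stall  regs: r0:8,r1:Mul2,r2:Add1,r3:8,r4:1,r5:8
  c5: CDB Add1=16; stall  regs: r0:8,r1:Mul2,r2:16,r3:8,r4:1,r5:8
  c6: CDB Mul1=9; issue MUL r0<-Mul1  regs: r0:Mul1,r1:Mul2,r2:16,r3:8,r4:1,r5:8
  c7: CDB Mul2=16; issue MUL r0<-Mul2  regs: r0:Mul2,r1:16,r2:16,r3:8,r4:1,r5:8
  c8: stall  regs: r0:Mul2,r1:16,r2:16,r3:8,r4:1,r5:8
  c9: stall  regs: r0:Mul2,r1:16,r2:16,r3:8,r4:1,r5:8
  c10: CDB Mul1=8; issue MUL r4<-Mul1  regs: r0:Mul2,r1:16,r2:16,r3:8,r4:Mul1,r5:8
  c11: CDB Mul2=128; issue ADD r2<-Add1  regs: r0:128,r1:16,r2:Add1,r3:8,r4:Mul1,r5:8
  c12: issue SUB r5<-Add2  regs: r0:128,r1:16,r2:Add1,r3:8,r4:Mul1,r5:Add2
  c13: -  regs: r0:128,r1:16,r2:Add1,r3:8,r4:Mul1,r5:Add2
  c14: CDB Add1=24  regs: r0:128,r1:16,r2:24,r3:8,r4:Mul1,r5:Add2
  c15: CDB Mul1=8  regs: r0:128,r1:16,r2:24,r3:8,r4:8,r5:Add2
  c16: -  regs: r0:128,r1:16,r2:24,r3:8,r4:8,r5:Add2

STATUS = TAG Add2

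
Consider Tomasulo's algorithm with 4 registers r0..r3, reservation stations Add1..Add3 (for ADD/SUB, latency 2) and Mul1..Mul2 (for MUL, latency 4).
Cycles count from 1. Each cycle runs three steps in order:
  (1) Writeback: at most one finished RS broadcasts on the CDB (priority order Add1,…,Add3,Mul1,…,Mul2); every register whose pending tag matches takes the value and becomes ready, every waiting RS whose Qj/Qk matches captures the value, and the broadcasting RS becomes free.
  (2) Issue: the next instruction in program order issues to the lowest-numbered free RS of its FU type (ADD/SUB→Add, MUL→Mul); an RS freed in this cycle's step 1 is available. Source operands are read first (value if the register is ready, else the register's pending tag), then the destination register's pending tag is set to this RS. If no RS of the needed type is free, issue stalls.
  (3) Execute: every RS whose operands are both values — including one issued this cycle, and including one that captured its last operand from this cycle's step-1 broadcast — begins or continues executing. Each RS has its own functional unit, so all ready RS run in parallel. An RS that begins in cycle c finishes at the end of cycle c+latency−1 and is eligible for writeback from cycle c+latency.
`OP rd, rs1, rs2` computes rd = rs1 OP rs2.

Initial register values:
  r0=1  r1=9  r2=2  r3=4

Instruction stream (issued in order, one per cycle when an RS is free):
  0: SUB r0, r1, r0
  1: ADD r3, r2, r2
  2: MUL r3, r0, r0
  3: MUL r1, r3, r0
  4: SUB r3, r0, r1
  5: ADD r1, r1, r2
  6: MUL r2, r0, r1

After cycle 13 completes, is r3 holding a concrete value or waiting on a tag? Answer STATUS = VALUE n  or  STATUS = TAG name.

  c1: issue SUB r0<-Add1  regs: r0:Add1,r1:9,r2:2,r3:4
  c2: issue ADD r3<-Add2  regs: r0:Add1,r1:9,r2:2,r3:Add2
  c3: CDB Add1=8; issue MUL r3<-Mul1  regs: r0:8,r1:9,r2:2,r3:Mul1
  c4: CDB Add2=4; issue MUL r1<-Mul2  regs: r0:8,r1:Mul2,r2:2,r3:Mul1
  c5: issue SUB r3<-Add1  regs: r0:8,r1:Mul2,r2:2,r3:Add1
  c6: issue ADD r1<-Add2  regs: r0:8,r1:Add2,r2:2,r3:Add1
  c7: CDB Mul1=64; issue MUL r2<-Mul1  regs: r0:8,r1:Add2,r2:Mul1,r3:Add1
  c8: -  regs: r0:8,r1:Add2,r2:Mul1,r3:Add1
  c9: -  regs: r0:8,r1:Add2,r2:Mul1,r3:Add1
  c10: -  regs: r0:8,r1:Add2,r2:Mul1,r3:Add1
  c11: CDB Mul2=512  regs: r0:8,r1:Add2,r2:Mul1,r3:Add1
  c12: -  regs: r0:8,r1:Add2,r2:Mul1,r3:Add1
  c13: CDB Add1=-504  regs: r0:8,r1:Add2,r2:Mul1,r3:-504

STATUS = VALUE -504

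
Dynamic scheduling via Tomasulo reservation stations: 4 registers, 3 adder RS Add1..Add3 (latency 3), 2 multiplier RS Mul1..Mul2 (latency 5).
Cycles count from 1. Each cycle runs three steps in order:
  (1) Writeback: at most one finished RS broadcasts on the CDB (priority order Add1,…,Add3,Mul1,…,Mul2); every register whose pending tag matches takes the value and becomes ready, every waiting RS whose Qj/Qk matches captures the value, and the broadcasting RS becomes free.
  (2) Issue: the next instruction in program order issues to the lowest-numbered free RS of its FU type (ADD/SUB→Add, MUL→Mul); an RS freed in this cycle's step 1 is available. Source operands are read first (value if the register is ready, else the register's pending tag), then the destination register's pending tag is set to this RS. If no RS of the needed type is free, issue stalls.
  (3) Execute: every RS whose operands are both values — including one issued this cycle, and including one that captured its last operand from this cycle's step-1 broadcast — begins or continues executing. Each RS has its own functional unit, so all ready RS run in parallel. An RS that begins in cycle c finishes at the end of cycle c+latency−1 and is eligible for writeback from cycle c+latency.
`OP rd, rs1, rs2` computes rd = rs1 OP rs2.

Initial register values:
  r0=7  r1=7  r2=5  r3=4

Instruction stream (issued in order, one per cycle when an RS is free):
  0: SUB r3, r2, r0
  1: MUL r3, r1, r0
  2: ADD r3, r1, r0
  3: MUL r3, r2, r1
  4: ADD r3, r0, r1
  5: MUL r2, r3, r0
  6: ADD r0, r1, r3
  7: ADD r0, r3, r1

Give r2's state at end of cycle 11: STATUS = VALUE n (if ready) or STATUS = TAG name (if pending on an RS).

STATUS = TAG Mul1

c1: issue SUB r3<-Add1 | r0:7,r1:7,r2:5,r3:Add1
c2: issue MUL r3<-Mul1 | r0:7,r1:7,r2:5,r3:Mul1
c3: issue ADD r3<-Add2 | r0:7,r1:7,r2:5,r3:Add2
c4: CDB Add1=-2; issue MUL r3<-Mul2 | r0:7,r1:7,r2:5,r3:Mul2
c5: issue ADD r3<-Add1 | r0:7,r1:7,r2:5,r3:Add1
c6: CDB Add2=14; stall | r0:7,r1:7,r2:5,r3:Add1
c7: CDB Mul1=49; issue MUL r2<-Mul1 | r0:7,r1:7,r2:Mul1,r3:Add1
c8: CDB Add1=14; issue ADD r0<-Add1 | r0:Add1,r1:7,r2:Mul1,r3:14
c9: CDB Mul2=35; issue ADD r0<-Add2 | r0:Add2,r1:7,r2:Mul1,r3:14
c10: - | r0:Add2,r1:7,r2:Mul1,r3:14
c11: CDB Add1=21 | r0:Add2,r1:7,r2:Mul1,r3:14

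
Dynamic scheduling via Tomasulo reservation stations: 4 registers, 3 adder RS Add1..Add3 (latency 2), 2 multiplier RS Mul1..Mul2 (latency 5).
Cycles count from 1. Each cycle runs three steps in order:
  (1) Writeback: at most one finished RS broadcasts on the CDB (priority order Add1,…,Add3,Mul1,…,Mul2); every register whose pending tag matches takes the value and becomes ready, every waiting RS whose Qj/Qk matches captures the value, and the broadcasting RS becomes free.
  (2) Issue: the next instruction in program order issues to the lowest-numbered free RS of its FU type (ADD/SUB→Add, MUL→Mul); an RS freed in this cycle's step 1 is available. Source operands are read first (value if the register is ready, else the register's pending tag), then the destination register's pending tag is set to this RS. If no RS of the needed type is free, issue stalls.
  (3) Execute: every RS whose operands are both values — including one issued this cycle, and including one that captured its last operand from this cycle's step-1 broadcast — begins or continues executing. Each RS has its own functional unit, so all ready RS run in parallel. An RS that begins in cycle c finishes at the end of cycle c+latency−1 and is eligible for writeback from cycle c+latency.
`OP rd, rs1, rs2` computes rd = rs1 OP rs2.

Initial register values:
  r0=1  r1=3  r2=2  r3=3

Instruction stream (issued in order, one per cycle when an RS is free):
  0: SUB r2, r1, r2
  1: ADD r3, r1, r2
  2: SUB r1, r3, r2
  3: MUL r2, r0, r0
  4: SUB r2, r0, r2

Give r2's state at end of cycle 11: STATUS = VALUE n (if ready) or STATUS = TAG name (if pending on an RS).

STATUS = VALUE 0

  c1: issue SUB r2<-Add1  regs: r0:1,r1:3,r2:Add1,r3:3
  c2: issue ADD r3<-Add2  regs: r0:1,r1:3,r2:Add1,r3:Add2
  c3: CDB Add1=1; issue SUB r1<-Add1  regs: r0:1,r1:Add1,r2:1,r3:Add2
  c4: issue MUL r2<-Mul1  regs: r0:1,r1:Add1,r2:Mul1,r3:Add2
  c5: CDB Add2=4; issue SUB r2<-Add2  regs: r0:1,r1:Add1,r2:Add2,r3:4
  c6: -  regs: r0:1,r1:Add1,r2:Add2,r3:4
  c7: CDB Add1=3  regs: r0:1,r1:3,r2:Add2,r3:4
  c8: -  regs: r0:1,r1:3,r2:Add2,r3:4
  c9: CDB Mul1=1  regs: r0:1,r1:3,r2:Add2,r3:4
  c10: -  regs: r0:1,r1:3,r2:Add2,r3:4
  c11: CDB Add2=0  regs: r0:1,r1:3,r2:0,r3:4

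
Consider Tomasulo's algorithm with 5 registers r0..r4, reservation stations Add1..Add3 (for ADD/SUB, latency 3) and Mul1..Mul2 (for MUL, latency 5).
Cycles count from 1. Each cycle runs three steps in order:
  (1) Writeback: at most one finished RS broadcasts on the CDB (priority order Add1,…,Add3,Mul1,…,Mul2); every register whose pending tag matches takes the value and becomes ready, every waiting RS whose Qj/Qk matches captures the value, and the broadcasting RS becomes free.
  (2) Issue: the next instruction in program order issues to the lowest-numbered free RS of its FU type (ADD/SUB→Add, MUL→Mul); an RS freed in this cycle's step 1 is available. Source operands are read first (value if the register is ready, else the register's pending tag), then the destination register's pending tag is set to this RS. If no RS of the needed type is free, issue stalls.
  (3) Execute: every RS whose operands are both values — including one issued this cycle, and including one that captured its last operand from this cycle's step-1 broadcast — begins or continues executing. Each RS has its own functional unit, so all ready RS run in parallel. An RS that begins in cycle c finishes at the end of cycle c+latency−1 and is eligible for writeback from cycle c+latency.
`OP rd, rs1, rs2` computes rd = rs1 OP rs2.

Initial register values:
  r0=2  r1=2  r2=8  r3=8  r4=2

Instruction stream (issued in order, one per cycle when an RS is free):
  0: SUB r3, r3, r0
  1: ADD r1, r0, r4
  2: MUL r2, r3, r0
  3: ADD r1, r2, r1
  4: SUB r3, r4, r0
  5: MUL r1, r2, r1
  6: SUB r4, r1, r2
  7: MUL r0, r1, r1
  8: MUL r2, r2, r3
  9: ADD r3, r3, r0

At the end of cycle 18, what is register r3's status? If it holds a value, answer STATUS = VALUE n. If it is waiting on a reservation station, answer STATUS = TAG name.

STATUS = TAG Add1

  c1: issue SUB r3<-Add1  regs: r0:2,r1:2,r2:8,r3:Add1,r4:2
  c2: issue ADD r1<-Add2  regs: r0:2,r1:Add2,r2:8,r3:Add1,r4:2
  c3: issue MUL r2<-Mul1  regs: r0:2,r1:Add2,r2:Mul1,r3:Add1,r4:2
  c4: CDB Add1=6; issue ADD r1<-Add1  regs: r0:2,r1:Add1,r2:Mul1,r3:6,r4:2
  c5: CDB Add2=4; issue SUB r3<-Add2  regs: r0:2,r1:Add1,r2:Mul1,r3:Add2,r4:2
  c6: issue MUL r1<-Mul2  regs: r0:2,r1:Mul2,r2:Mul1,r3:Add2,r4:2
  c7: issue SUB r4<-Add3  regs: r0:2,r1:Mul2,r2:Mul1,r3:Add2,r4:Add3
  c8: CDB Add2=0; stall  regs: r0:2,r1:Mul2,r2:Mul1,r3:0,r4:Add3
  c9: CDB Mul1=12; issue MUL r0<-Mul1  regs: r0:Mul1,r1:Mul2,r2:12,r3:0,r4:Add3
  c10: stall  regs: r0:Mul1,r1:Mul2,r2:12,r3:0,r4:Add3
  c11: stall  regs: r0:Mul1,r1:Mul2,r2:12,r3:0,r4:Add3
  c12: CDB Add1=16; stall  regs: r0:Mul1,r1:Mul2,r2:12,r3:0,r4:Add3
  c13: stall  regs: r0:Mul1,r1:Mul2,r2:12,r3:0,r4:Add3
  c14: stall  regs: r0:Mul1,r1:Mul2,r2:12,r3:0,r4:Add3
  c15: stall  regs: r0:Mul1,r1:Mul2,r2:12,r3:0,r4:Add3
  c16: stall  regs: r0:Mul1,r1:Mul2,r2:12,r3:0,r4:Add3
  c17: CDB Mul2=192; issue MUL r2<-Mul2  regs: r0:Mul1,r1:192,r2:Mul2,r3:0,r4:Add3
  c18: issue ADD r3<-Add1  regs: r0:Mul1,r1:192,r2:Mul2,r3:Add1,r4:Add3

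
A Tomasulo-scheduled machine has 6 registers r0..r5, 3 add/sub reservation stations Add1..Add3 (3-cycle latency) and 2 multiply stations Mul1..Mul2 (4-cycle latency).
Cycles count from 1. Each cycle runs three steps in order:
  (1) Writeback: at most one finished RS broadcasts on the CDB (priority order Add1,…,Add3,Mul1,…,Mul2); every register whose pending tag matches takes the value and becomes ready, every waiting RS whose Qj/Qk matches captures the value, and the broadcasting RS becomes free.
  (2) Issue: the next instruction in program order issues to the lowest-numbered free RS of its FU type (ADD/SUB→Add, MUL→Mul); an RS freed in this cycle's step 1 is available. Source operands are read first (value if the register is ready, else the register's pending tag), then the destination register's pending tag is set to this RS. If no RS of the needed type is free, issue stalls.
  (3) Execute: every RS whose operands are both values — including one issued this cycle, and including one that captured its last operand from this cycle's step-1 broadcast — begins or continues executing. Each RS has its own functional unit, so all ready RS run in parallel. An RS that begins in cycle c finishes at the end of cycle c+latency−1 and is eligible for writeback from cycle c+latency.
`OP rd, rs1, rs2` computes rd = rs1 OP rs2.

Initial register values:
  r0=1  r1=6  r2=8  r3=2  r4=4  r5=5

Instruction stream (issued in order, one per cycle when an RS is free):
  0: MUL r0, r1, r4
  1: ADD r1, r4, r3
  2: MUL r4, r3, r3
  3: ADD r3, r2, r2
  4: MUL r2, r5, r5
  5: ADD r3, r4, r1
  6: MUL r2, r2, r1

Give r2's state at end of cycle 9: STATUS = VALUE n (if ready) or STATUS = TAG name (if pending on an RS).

STATUS = TAG Mul2

cycle 1: issue MUL r0<-Mul1 // r0:Mul1,r1:6,r2:8,r3:2,r4:4,r5:5
cycle 2: issue ADD r1<-Add1 // r0:Mul1,r1:Add1,r2:8,r3:2,r4:4,r5:5
cycle 3: issue MUL r4<-Mul2 // r0:Mul1,r1:Add1,r2:8,r3:2,r4:Mul2,r5:5
cycle 4: issue ADD r3<-Add2 // r0:Mul1,r1:Add1,r2:8,r3:Add2,r4:Mul2,r5:5
cycle 5: CDB Add1=6; stall // r0:Mul1,r1:6,r2:8,r3:Add2,r4:Mul2,r5:5
cycle 6: CDB Mul1=24; issue MUL r2<-Mul1 // r0:24,r1:6,r2:Mul1,r3:Add2,r4:Mul2,r5:5
cycle 7: CDB Add2=16; issue ADD r3<-Add1 // r0:24,r1:6,r2:Mul1,r3:Add1,r4:Mul2,r5:5
cycle 8: CDB Mul2=4; issue MUL r2<-Mul2 // r0:24,r1:6,r2:Mul2,r3:Add1,r4:4,r5:5
cycle 9: - // r0:24,r1:6,r2:Mul2,r3:Add1,r4:4,r5:5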